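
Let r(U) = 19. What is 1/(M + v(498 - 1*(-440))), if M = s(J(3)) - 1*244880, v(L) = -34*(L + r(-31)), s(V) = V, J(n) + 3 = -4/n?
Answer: -3/832267 ≈ -3.6046e-6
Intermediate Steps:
J(n) = -3 - 4/n
v(L) = -646 - 34*L (v(L) = -34*(L + 19) = -34*(19 + L) = -646 - 34*L)
M = -734653/3 (M = (-3 - 4/3) - 1*244880 = (-3 - 4*1/3) - 244880 = (-3 - 4/3) - 244880 = -13/3 - 244880 = -734653/3 ≈ -2.4488e+5)
1/(M + v(498 - 1*(-440))) = 1/(-734653/3 + (-646 - 34*(498 - 1*(-440)))) = 1/(-734653/3 + (-646 - 34*(498 + 440))) = 1/(-734653/3 + (-646 - 34*938)) = 1/(-734653/3 + (-646 - 31892)) = 1/(-734653/3 - 32538) = 1/(-832267/3) = -3/832267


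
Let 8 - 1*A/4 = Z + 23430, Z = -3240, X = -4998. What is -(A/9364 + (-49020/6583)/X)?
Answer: 110651676328/12837198899 ≈ 8.6196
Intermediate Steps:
A = -80728 (A = 32 - 4*(-3240 + 23430) = 32 - 4*20190 = 32 - 80760 = -80728)
-(A/9364 + (-49020/6583)/X) = -(-80728/9364 - 49020/6583/(-4998)) = -(-80728*1/9364 - 49020*1/6583*(-1/4998)) = -(-20182/2341 - 49020/6583*(-1/4998)) = -(-20182/2341 + 8170/5483639) = -1*(-110651676328/12837198899) = 110651676328/12837198899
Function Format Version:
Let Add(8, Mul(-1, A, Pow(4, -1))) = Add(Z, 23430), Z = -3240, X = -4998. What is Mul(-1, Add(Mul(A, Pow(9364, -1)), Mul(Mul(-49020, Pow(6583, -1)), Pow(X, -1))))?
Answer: Rational(110651676328, 12837198899) ≈ 8.6196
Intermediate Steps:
A = -80728 (A = Add(32, Mul(-4, Add(-3240, 23430))) = Add(32, Mul(-4, 20190)) = Add(32, -80760) = -80728)
Mul(-1, Add(Mul(A, Pow(9364, -1)), Mul(Mul(-49020, Pow(6583, -1)), Pow(X, -1)))) = Mul(-1, Add(Mul(-80728, Pow(9364, -1)), Mul(Mul(-49020, Pow(6583, -1)), Pow(-4998, -1)))) = Mul(-1, Add(Mul(-80728, Rational(1, 9364)), Mul(Mul(-49020, Rational(1, 6583)), Rational(-1, 4998)))) = Mul(-1, Add(Rational(-20182, 2341), Mul(Rational(-49020, 6583), Rational(-1, 4998)))) = Mul(-1, Add(Rational(-20182, 2341), Rational(8170, 5483639))) = Mul(-1, Rational(-110651676328, 12837198899)) = Rational(110651676328, 12837198899)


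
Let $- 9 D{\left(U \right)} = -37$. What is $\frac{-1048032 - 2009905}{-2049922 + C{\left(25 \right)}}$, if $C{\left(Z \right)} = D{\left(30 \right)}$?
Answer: $\frac{27521433}{18449261} \approx 1.4917$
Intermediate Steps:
$D{\left(U \right)} = \frac{37}{9}$ ($D{\left(U \right)} = \left(- \frac{1}{9}\right) \left(-37\right) = \frac{37}{9}$)
$C{\left(Z \right)} = \frac{37}{9}$
$\frac{-1048032 - 2009905}{-2049922 + C{\left(25 \right)}} = \frac{-1048032 - 2009905}{-2049922 + \frac{37}{9}} = - \frac{3057937}{- \frac{18449261}{9}} = \left(-3057937\right) \left(- \frac{9}{18449261}\right) = \frac{27521433}{18449261}$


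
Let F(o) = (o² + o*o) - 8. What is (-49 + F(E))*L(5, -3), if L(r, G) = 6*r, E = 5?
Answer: -210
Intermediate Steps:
F(o) = -8 + 2*o² (F(o) = (o² + o²) - 8 = 2*o² - 8 = -8 + 2*o²)
(-49 + F(E))*L(5, -3) = (-49 + (-8 + 2*5²))*(6*5) = (-49 + (-8 + 2*25))*30 = (-49 + (-8 + 50))*30 = (-49 + 42)*30 = -7*30 = -210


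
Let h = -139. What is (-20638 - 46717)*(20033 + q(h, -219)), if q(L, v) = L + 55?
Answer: -1343664895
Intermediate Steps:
q(L, v) = 55 + L
(-20638 - 46717)*(20033 + q(h, -219)) = (-20638 - 46717)*(20033 + (55 - 139)) = -67355*(20033 - 84) = -67355*19949 = -1343664895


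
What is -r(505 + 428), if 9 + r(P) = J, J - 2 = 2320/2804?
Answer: 4327/701 ≈ 6.1726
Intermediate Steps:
J = 1982/701 (J = 2 + 2320/2804 = 2 + 2320*(1/2804) = 2 + 580/701 = 1982/701 ≈ 2.8274)
r(P) = -4327/701 (r(P) = -9 + 1982/701 = -4327/701)
-r(505 + 428) = -1*(-4327/701) = 4327/701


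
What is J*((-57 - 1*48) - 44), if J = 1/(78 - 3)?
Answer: -149/75 ≈ -1.9867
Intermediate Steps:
J = 1/75 ≈ 0.013333
J*((-57 - 1*48) - 44) = ((-57 - 1*48) - 44)/75 = ((-57 - 48) - 44)/75 = (-105 - 44)/75 = (1/75)*(-149) = -149/75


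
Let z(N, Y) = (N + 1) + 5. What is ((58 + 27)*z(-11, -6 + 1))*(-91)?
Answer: 38675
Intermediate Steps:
z(N, Y) = 6 + N (z(N, Y) = (1 + N) + 5 = 6 + N)
((58 + 27)*z(-11, -6 + 1))*(-91) = ((58 + 27)*(6 - 11))*(-91) = (85*(-5))*(-91) = -425*(-91) = 38675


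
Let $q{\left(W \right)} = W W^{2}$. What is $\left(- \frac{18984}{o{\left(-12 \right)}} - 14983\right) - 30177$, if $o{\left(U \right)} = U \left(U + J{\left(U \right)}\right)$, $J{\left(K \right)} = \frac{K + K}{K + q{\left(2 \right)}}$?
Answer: $- \frac{136271}{3} \approx -45424.0$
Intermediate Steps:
$q{\left(W \right)} = W^{3}$
$J{\left(K \right)} = \frac{2 K}{8 + K}$ ($J{\left(K \right)} = \frac{K + K}{K + 2^{3}} = \frac{2 K}{K + 8} = \frac{2 K}{8 + K}$)
$o{\left(U \right)} = U \left(U + \frac{2 U}{8 + U}\right)$
$\left(- \frac{18984}{o{\left(-12 \right)}} - 14983\right) - 30177 = \left(- \frac{18984}{\left(-12\right)^{2} \frac{1}{8 - 12} \left(10 - 12\right)} - 14983\right) - 30177 = \left(- \frac{18984}{144 \frac{1}{-4} \left(-2\right)} - 14983\right) - 30177 = \left(- \frac{18984}{144 \left(- \frac{1}{4}\right) \left(-2\right)} - 14983\right) - 30177 = \left(- \frac{18984}{72} - 14983\right) - 30177 = \left(\left(-18984\right) \frac{1}{72} - 14983\right) - 30177 = \left(- \frac{791}{3} - 14983\right) - 30177 = - \frac{45740}{3} - 30177 = - \frac{136271}{3}$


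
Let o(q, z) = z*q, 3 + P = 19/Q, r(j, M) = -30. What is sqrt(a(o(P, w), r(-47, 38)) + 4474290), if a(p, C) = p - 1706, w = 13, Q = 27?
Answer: sqrt(362276886)/9 ≈ 2114.8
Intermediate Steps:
P = -62/27 (P = -3 + 19/27 = -62/27 ≈ -2.2963)
o(q, z) = q*z
a(p, C) = -1706 + p
sqrt(a(o(P, w), r(-47, 38)) + 4474290) = sqrt((-1706 - 62/27*13) + 4474290) = sqrt((-1706 - 806/27) + 4474290) = sqrt(-46868/27 + 4474290) = sqrt(120758962/27) = sqrt(362276886)/9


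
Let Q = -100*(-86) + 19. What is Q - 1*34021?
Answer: -25402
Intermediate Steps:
Q = 8619 (Q = 8600 + 19 = 8619)
Q - 1*34021 = 8619 - 1*34021 = 8619 - 34021 = -25402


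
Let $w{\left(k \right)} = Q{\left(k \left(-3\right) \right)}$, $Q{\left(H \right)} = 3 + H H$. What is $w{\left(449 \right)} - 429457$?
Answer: $1384955$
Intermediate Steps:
$Q{\left(H \right)} = 3 + H^{2}$
$w{\left(k \right)} = 3 + 9 k^{2}$ ($w{\left(k \right)} = 3 + \left(k \left(-3\right)\right)^{2} = 3 + \left(- 3 k\right)^{2} = 3 + 9 k^{2}$)
$w{\left(449 \right)} - 429457 = \left(3 + 9 \cdot 449^{2}\right) - 429457 = \left(3 + 9 \cdot 201601\right) - 429457 = \left(3 + 1814409\right) - 429457 = 1814412 - 429457 = 1384955$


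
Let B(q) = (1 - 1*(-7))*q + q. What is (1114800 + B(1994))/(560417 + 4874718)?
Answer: 1132746/5435135 ≈ 0.20841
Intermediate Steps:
B(q) = 9*q (B(q) = (1 + 7)*q + q = 8*q + q = 9*q)
(1114800 + B(1994))/(560417 + 4874718) = (1114800 + 9*1994)/(560417 + 4874718) = (1114800 + 17946)/5435135 = 1132746*(1/5435135) = 1132746/5435135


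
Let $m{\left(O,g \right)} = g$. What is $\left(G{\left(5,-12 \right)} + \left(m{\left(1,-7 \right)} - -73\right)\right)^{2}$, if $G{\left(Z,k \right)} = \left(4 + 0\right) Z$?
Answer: $7396$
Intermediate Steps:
$G{\left(Z,k \right)} = 4 Z$
$\left(G{\left(5,-12 \right)} + \left(m{\left(1,-7 \right)} - -73\right)\right)^{2} = \left(4 \cdot 5 - -66\right)^{2} = \left(20 + \left(-7 + 73\right)\right)^{2} = \left(20 + 66\right)^{2} = 86^{2} = 7396$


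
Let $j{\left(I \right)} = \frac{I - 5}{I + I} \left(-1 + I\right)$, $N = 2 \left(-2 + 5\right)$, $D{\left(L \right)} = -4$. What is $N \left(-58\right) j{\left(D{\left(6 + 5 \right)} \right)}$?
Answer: $\frac{3915}{2} \approx 1957.5$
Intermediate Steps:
$N = 6$ ($N = 2 \cdot 3 = 6$)
$j{\left(I \right)} = \frac{\left(-1 + I\right) \left(-5 + I\right)}{2 I}$ ($j{\left(I \right)} = \frac{-5 + I}{2 I} \left(-1 + I\right) = \frac{\left(-1 + I\right) \left(-5 + I\right)}{2 I}$)
$N \left(-58\right) j{\left(D{\left(6 + 5 \right)} \right)} = 6 \left(-58\right) \frac{5 - 4 \left(-6 - 4\right)}{2 \left(-4\right)} = - 348 \cdot \frac{1}{2} \left(- \frac{1}{4}\right) \left(5 - -40\right) = - 348 \cdot \frac{1}{2} \left(- \frac{1}{4}\right) \left(5 + 40\right) = - 348 \cdot \frac{1}{2} \left(- \frac{1}{4}\right) 45 = \left(-348\right) \left(- \frac{45}{8}\right) = \frac{3915}{2}$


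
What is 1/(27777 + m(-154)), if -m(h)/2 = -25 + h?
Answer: 1/28135 ≈ 3.5543e-5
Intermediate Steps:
m(h) = 50 - 2*h (m(h) = -2*(-25 + h) = 50 - 2*h)
1/(27777 + m(-154)) = 1/(27777 + (50 - 2*(-154))) = 1/(27777 + (50 + 308)) = 1/(27777 + 358) = 1/28135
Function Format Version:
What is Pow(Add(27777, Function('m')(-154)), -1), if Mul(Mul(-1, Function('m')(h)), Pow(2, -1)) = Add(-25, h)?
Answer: Rational(1, 28135) ≈ 3.5543e-5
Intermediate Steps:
Function('m')(h) = Add(50, Mul(-2, h)) (Function('m')(h) = Mul(-2, Add(-25, h)) = Add(50, Mul(-2, h)))
Pow(Add(27777, Function('m')(-154)), -1) = Pow(Add(27777, Add(50, Mul(-2, -154))), -1) = Pow(Add(27777, Add(50, 308)), -1) = Pow(Add(27777, 358), -1) = Pow(28135, -1) = Rational(1, 28135)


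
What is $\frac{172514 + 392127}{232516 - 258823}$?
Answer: $- \frac{564641}{26307} \approx -21.464$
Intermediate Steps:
$\frac{172514 + 392127}{232516 - 258823} = \frac{564641}{-26307} = 564641 \left(- \frac{1}{26307}\right) = - \frac{564641}{26307}$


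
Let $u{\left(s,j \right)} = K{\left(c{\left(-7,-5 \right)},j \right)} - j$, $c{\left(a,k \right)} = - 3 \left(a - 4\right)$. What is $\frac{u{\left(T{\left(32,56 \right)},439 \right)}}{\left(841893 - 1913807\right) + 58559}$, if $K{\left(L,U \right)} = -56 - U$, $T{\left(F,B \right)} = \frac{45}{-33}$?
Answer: $\frac{934}{1013355} \approx 0.00092169$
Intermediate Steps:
$T{\left(F,B \right)} = - \frac{15}{11}$ ($T{\left(F,B \right)} = 45 \left(- \frac{1}{33}\right) = - \frac{15}{11}$)
$c{\left(a,k \right)} = 12 - 3 a$ ($c{\left(a,k \right)} = - 3 \left(-4 + a\right) = 12 - 3 a$)
$u{\left(s,j \right)} = -56 - 2 j$ ($u{\left(s,j \right)} = \left(-56 - j\right) - j = -56 - 2 j$)
$\frac{u{\left(T{\left(32,56 \right)},439 \right)}}{\left(841893 - 1913807\right) + 58559} = \frac{-56 - 878}{\left(841893 - 1913807\right) + 58559} = \frac{-56 - 878}{-1071914 + 58559} = - \frac{934}{-1013355} = \left(-934\right) \left(- \frac{1}{1013355}\right) = \frac{934}{1013355}$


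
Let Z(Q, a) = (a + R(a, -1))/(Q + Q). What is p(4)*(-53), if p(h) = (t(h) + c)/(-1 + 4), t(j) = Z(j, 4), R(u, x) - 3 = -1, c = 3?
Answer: -265/4 ≈ -66.250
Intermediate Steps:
R(u, x) = 2 (R(u, x) = 3 - 1 = 2)
Z(Q, a) = (2 + a)/(2*Q) (Z(Q, a) = (a + 2)/(Q + Q) = (2 + a)/((2*Q)) = (2 + a)*(1/(2*Q)) = (2 + a)/(2*Q))
t(j) = 3/j (t(j) = (2 + 4)/(2*j) = (½)*6/j = 3/j)
p(h) = 1 + 1/h (p(h) = (3/h + 3)/(-1 + 4) = (3 + 3/h)/3 = (3 + 3/h)*(⅓) = 1 + 1/h)
p(4)*(-53) = ((1 + 4)/4)*(-53) = ((¼)*5)*(-53) = (5/4)*(-53) = -265/4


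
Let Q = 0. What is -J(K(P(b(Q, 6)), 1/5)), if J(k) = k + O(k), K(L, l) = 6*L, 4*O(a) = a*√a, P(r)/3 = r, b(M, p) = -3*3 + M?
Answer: 162 + 729*I*√2/2 ≈ 162.0 + 515.48*I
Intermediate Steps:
b(M, p) = -9 + M
P(r) = 3*r
O(a) = a^(3/2)/4 (O(a) = (a*√a)/4 = a^(3/2)/4)
J(k) = k + k^(3/2)/4
-J(K(P(b(Q, 6)), 1/5)) = -(6*(3*(-9 + 0)) + (6*(3*(-9 + 0)))^(3/2)/4) = -(6*(3*(-9)) + (6*(3*(-9)))^(3/2)/4) = -(6*(-27) + (6*(-27))^(3/2)/4) = -(-162 + (-162)^(3/2)/4) = -(-162 + (-1458*I*√2)/4) = -(-162 - 729*I*√2/2) = 162 + 729*I*√2/2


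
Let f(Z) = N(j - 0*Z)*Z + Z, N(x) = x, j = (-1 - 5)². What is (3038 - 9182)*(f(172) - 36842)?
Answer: 187256832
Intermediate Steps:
j = 36 (j = (-6)² = 36)
f(Z) = 37*Z (f(Z) = (36 - 0*Z)*Z + Z = (36 - 1*0)*Z + Z = (36 + 0)*Z + Z = 36*Z + Z = 37*Z)
(3038 - 9182)*(f(172) - 36842) = (3038 - 9182)*(37*172 - 36842) = -6144*(6364 - 36842) = -6144*(-30478) = 187256832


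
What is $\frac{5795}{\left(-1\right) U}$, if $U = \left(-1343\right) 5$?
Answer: $\frac{1159}{1343} \approx 0.86299$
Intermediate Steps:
$U = -6715$
$\frac{5795}{\left(-1\right) U} = \frac{5795}{\left(-1\right) \left(-6715\right)} = \frac{5795}{6715} = 5795 \cdot \frac{1}{6715} = \frac{1159}{1343}$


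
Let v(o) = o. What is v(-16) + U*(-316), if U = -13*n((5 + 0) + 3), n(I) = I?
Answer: 32848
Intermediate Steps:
U = -104 (U = -13*((5 + 0) + 3) = -13*(5 + 3) = -13*8 = -104)
v(-16) + U*(-316) = -16 - 104*(-316) = -16 + 32864 = 32848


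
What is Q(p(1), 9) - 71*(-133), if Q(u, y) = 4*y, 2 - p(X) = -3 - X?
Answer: 9479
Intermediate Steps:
p(X) = 5 + X (p(X) = 2 - (-3 - X) = 2 + (3 + X) = 5 + X)
Q(p(1), 9) - 71*(-133) = 4*9 - 71*(-133) = 36 + 9443 = 9479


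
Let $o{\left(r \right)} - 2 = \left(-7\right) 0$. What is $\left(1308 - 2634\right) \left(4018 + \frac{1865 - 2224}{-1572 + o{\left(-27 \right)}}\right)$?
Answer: $- \frac{4182614397}{785} \approx -5.3282 \cdot 10^{6}$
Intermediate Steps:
$o{\left(r \right)} = 2$ ($o{\left(r \right)} = 2 - 0 = 2 + 0 = 2$)
$\left(1308 - 2634\right) \left(4018 + \frac{1865 - 2224}{-1572 + o{\left(-27 \right)}}\right) = \left(1308 - 2634\right) \left(4018 + \frac{1865 - 2224}{-1572 + 2}\right) = - 1326 \left(4018 - \frac{359}{-1570}\right) = - 1326 \left(4018 - - \frac{359}{1570}\right) = - 1326 \left(4018 + \frac{359}{1570}\right) = \left(-1326\right) \frac{6308619}{1570} = - \frac{4182614397}{785}$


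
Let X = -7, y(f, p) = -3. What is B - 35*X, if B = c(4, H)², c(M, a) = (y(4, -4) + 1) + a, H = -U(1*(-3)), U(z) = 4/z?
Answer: 2209/9 ≈ 245.44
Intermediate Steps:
H = 4/3 (H = -4/(1*(-3)) = -4/(-3) = -4*(-1)/3 = -1*(-4/3) = 4/3 ≈ 1.3333)
c(M, a) = -2 + a (c(M, a) = (-3 + 1) + a = -2 + a)
B = 4/9 (B = (-2 + 4/3)² = (-⅔)² = 4/9 ≈ 0.44444)
B - 35*X = 4/9 - 35*(-7) = 4/9 + 245 = 2209/9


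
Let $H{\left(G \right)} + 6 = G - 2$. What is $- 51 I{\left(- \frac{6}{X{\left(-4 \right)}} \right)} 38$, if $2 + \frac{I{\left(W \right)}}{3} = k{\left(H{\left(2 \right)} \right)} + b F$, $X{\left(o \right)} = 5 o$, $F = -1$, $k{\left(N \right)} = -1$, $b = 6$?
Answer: $52326$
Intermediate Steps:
$H{\left(G \right)} = -8 + G$ ($H{\left(G \right)} = -6 + \left(G - 2\right) = -6 + \left(-2 + G\right) = -8 + G$)
$I{\left(W \right)} = -27$ ($I{\left(W \right)} = -6 + 3 \left(-1 + 6 \left(-1\right)\right) = -6 + 3 \left(-1 - 6\right) = -6 + 3 \left(-7\right) = -6 - 21 = -27$)
$- 51 I{\left(- \frac{6}{X{\left(-4 \right)}} \right)} 38 = \left(-51\right) \left(-27\right) 38 = 1377 \cdot 38 = 52326$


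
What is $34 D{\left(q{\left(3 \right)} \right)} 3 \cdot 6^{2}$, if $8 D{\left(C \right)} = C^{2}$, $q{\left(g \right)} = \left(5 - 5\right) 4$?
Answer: $0$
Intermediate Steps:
$q{\left(g \right)} = 0$ ($q{\left(g \right)} = 0 \cdot 4 = 0$)
$D{\left(C \right)} = \frac{C^{2}}{8}$
$34 D{\left(q{\left(3 \right)} \right)} 3 \cdot 6^{2} = 34 \frac{0^{2}}{8} \cdot 3 \cdot 6^{2} = 34 \cdot \frac{1}{8} \cdot 0 \cdot 3 \cdot 36 = 34 \cdot 0 \cdot 108 = 0 \cdot 108 = 0$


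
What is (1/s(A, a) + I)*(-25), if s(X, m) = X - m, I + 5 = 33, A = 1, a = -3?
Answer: -2825/4 ≈ -706.25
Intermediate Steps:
I = 28 (I = -5 + 33 = 28)
(1/s(A, a) + I)*(-25) = (1/(1 - 1*(-3)) + 28)*(-25) = (1/(1 + 3) + 28)*(-25) = (1/4 + 28)*(-25) = (113/4)*(-25) = -2825/4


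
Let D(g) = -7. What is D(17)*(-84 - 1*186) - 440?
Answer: 1450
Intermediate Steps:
D(17)*(-84 - 1*186) - 440 = -7*(-84 - 1*186) - 440 = -7*(-84 - 186) - 440 = -7*(-270) - 440 = 1890 - 440 = 1450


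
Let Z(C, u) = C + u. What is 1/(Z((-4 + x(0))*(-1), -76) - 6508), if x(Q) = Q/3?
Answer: -1/6580 ≈ -0.00015198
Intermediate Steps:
x(Q) = Q/3 (x(Q) = Q*(⅓) = Q/3)
1/(Z((-4 + x(0))*(-1), -76) - 6508) = 1/(((-4 + (⅓)*0)*(-1) - 76) - 6508) = 1/(((-4 + 0)*(-1) - 76) - 6508) = 1/((-4*(-1) - 76) - 6508) = 1/((4 - 76) - 6508) = 1/(-72 - 6508) = 1/(-6580) = -1/6580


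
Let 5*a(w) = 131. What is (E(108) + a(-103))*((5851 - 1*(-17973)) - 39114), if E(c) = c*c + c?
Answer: -180394478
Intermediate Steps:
a(w) = 131/5 (a(w) = (⅕)*131 = 131/5)
E(c) = c + c² (E(c) = c² + c = c + c²)
(E(108) + a(-103))*((5851 - 1*(-17973)) - 39114) = (108*(1 + 108) + 131/5)*((5851 - 1*(-17973)) - 39114) = (108*109 + 131/5)*((5851 + 17973) - 39114) = (11772 + 131/5)*(23824 - 39114) = (58991/5)*(-15290) = -180394478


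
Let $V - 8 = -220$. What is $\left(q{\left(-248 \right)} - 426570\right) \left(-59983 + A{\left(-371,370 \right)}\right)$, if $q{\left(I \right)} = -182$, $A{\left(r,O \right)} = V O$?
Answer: $59072292096$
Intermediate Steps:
$V = -212$ ($V = 8 - 220 = -212$)
$A{\left(r,O \right)} = - 212 O$
$\left(q{\left(-248 \right)} - 426570\right) \left(-59983 + A{\left(-371,370 \right)}\right) = \left(-182 - 426570\right) \left(-59983 - 78440\right) = - 426752 \left(-59983 - 78440\right) = \left(-426752\right) \left(-138423\right) = 59072292096$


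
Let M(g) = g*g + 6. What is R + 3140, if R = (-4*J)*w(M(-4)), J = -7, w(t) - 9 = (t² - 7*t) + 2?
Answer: 12688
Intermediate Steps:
M(g) = 6 + g² (M(g) = g² + 6 = 6 + g²)
w(t) = 11 + t² - 7*t (w(t) = 9 + ((t² - 7*t) + 2) = 9 + (2 + t² - 7*t) = 11 + t² - 7*t)
R = 9548 (R = (-4*(-7))*(11 + (6 + (-4)²)² - 7*(6 + (-4)²)) = 28*(11 + (6 + 16)² - 7*(6 + 16)) = 28*(11 + 22² - 7*22) = 28*(11 + 484 - 154) = 28*341 = 9548)
R + 3140 = 9548 + 3140 = 12688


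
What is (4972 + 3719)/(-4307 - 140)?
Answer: -8691/4447 ≈ -1.9544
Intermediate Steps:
(4972 + 3719)/(-4307 - 140) = 8691/(-4447) = 8691*(-1/4447) = -8691/4447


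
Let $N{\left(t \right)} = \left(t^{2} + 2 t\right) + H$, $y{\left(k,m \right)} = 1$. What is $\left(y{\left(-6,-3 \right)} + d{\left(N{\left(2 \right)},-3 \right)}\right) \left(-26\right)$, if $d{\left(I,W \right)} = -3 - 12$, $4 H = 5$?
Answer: $364$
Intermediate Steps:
$H = \frac{5}{4}$ ($H = \frac{1}{4} \cdot 5 = \frac{5}{4} \approx 1.25$)
$N{\left(t \right)} = \frac{5}{4} + t^{2} + 2 t$ ($N{\left(t \right)} = \left(t^{2} + 2 t\right) + \frac{5}{4} = \frac{5}{4} + t^{2} + 2 t$)
$d{\left(I,W \right)} = -15$ ($d{\left(I,W \right)} = -3 - 12 = -15$)
$\left(y{\left(-6,-3 \right)} + d{\left(N{\left(2 \right)},-3 \right)}\right) \left(-26\right) = \left(1 - 15\right) \left(-26\right) = \left(-14\right) \left(-26\right) = 364$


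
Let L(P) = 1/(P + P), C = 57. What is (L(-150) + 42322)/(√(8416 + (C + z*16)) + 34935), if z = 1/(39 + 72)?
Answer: 3282312076881/2709389569120 - 12696599*√104397609/40640843536800 ≈ 1.2083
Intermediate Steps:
z = 1/111 ≈ 0.0090090
L(P) = 1/(2*P)
(L(-150) + 42322)/(√(8416 + (C + z*16)) + 34935) = ((½)/(-150) + 42322)/(√(8416 + (57 + (1/111)*16)) + 34935) = ((½)*(-1/150) + 42322)/(√(8416 + (57 + 16/111)) + 34935) = (-1/300 + 42322)/(√(8416 + 6343/111) + 34935) = 12696599/(300*(√(940519/111) + 34935)) = 12696599/(300*(√104397609/111 + 34935)) = 12696599/(300*(34935 + √104397609/111))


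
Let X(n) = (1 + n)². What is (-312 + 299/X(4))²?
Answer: 56265001/625 ≈ 90024.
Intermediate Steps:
(-312 + 299/X(4))² = (-312 + 299/((1 + 4)²))² = (-312 + 299/(5²))² = (-312 + 299/25)² = (-7501/25)² = 56265001/625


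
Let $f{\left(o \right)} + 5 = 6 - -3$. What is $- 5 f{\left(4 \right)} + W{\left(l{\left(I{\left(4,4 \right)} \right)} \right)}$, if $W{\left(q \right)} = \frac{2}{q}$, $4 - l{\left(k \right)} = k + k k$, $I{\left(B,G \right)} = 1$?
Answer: $-19$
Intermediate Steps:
$f{\left(o \right)} = 4$ ($f{\left(o \right)} = -5 + \left(6 - -3\right) = -5 + \left(6 + 3\right) = -5 + 9 = 4$)
$l{\left(k \right)} = 4 - k - k^{2}$ ($l{\left(k \right)} = 4 - \left(k + k k\right) = 4 - \left(k + k^{2}\right) = 4 - k - k^{2}$)
$- 5 f{\left(4 \right)} + W{\left(l{\left(I{\left(4,4 \right)} \right)} \right)} = \left(-5\right) 4 + \frac{2}{4 - 1 - 1^{2}} = -20 + \frac{2}{4 - 1 - 1} = -20 + \frac{2}{2} = -20 + 2 \cdot \frac{1}{2} = -20 + 1 = -19$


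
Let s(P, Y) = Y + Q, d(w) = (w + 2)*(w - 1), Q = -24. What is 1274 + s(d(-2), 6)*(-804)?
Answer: 15746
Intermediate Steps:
d(w) = (-1 + w)*(2 + w) (d(w) = (2 + w)*(-1 + w) = (-1 + w)*(2 + w))
s(P, Y) = -24 + Y (s(P, Y) = Y - 24 = -24 + Y)
1274 + s(d(-2), 6)*(-804) = 1274 + (-24 + 6)*(-804) = 1274 - 18*(-804) = 1274 + 14472 = 15746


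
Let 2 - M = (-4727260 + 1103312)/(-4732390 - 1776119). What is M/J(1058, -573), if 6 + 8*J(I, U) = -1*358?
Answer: -18786140/592274319 ≈ -0.031719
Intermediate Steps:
J(I, U) = -91/2 (J(I, U) = -¾ + (-1*358)/8 = -¾ + (⅛)*(-358) = -¾ - 179/4 = -91/2)
M = 9393070/6508509 (M = 2 - (-4727260 + 1103312)/(-4732390 - 1776119) = 2 - (-3623948)/(-6508509) = 2 - (-3623948)*(-1)/6508509 = 2 - 1*3623948/6508509 = 2 - 3623948/6508509 = 9393070/6508509 ≈ 1.4432)
M/J(1058, -573) = 9393070/(6508509*(-91/2)) = (9393070/6508509)*(-2/91) = -18786140/592274319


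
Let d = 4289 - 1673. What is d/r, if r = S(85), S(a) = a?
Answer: 2616/85 ≈ 30.776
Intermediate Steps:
r = 85
d = 2616
d/r = 2616/85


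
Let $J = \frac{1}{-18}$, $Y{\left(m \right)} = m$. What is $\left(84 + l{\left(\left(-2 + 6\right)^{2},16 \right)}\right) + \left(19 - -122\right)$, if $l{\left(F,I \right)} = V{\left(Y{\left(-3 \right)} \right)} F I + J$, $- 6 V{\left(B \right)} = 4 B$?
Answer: $\frac{13265}{18} \approx 736.94$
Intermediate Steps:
$V{\left(B \right)} = - \frac{2 B}{3}$ ($V{\left(B \right)} = - \frac{4 B}{6} = - \frac{2 B}{3}$)
$J = - \frac{1}{18} \approx -0.055556$
$l{\left(F,I \right)} = - \frac{1}{18} + 2 F I$ ($l{\left(F,I \right)} = \left(- \frac{2}{3}\right) \left(-3\right) F I - \frac{1}{18} = 2 F I - \frac{1}{18} = - \frac{1}{18} + 2 F I$)
$\left(84 + l{\left(\left(-2 + 6\right)^{2},16 \right)}\right) + \left(19 - -122\right) = \left(84 - \left(\frac{1}{18} - 2 \left(-2 + 6\right)^{2} \cdot 16\right)\right) + \left(19 - -122\right) = \left(84 - \left(\frac{1}{18} - 2 \cdot 4^{2} \cdot 16\right)\right) + \left(19 + 122\right) = \left(84 - \left(\frac{1}{18} - 512\right)\right) + 141 = \left(84 + \left(- \frac{1}{18} + 512\right)\right) + 141 = \left(84 + \frac{9215}{18}\right) + 141 = \frac{10727}{18} + 141 = \frac{13265}{18}$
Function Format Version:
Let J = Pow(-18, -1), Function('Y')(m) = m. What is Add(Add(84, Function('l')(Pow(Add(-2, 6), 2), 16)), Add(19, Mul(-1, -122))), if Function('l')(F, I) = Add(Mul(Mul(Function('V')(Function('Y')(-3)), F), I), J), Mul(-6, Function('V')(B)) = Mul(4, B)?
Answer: Rational(13265, 18) ≈ 736.94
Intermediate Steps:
Function('V')(B) = Mul(Rational(-2, 3), B) (Function('V')(B) = Mul(Rational(-1, 6), Mul(4, B)) = Mul(Rational(-2, 3), B))
J = Rational(-1, 18) ≈ -0.055556
Function('l')(F, I) = Add(Rational(-1, 18), Mul(2, F, I)) (Function('l')(F, I) = Add(Mul(Mul(Mul(Rational(-2, 3), -3), F), I), Rational(-1, 18)) = Add(Mul(Mul(2, F), I), Rational(-1, 18)) = Add(Mul(2, F, I), Rational(-1, 18)) = Add(Rational(-1, 18), Mul(2, F, I)))
Add(Add(84, Function('l')(Pow(Add(-2, 6), 2), 16)), Add(19, Mul(-1, -122))) = Add(Add(84, Add(Rational(-1, 18), Mul(2, Pow(Add(-2, 6), 2), 16))), Add(19, Mul(-1, -122))) = Add(Add(84, Add(Rational(-1, 18), Mul(2, Pow(4, 2), 16))), Add(19, 122)) = Add(Add(84, Add(Rational(-1, 18), Mul(2, 16, 16))), 141) = Add(Add(84, Add(Rational(-1, 18), 512)), 141) = Add(Add(84, Rational(9215, 18)), 141) = Add(Rational(10727, 18), 141) = Rational(13265, 18)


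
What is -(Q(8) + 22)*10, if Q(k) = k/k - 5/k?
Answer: -895/4 ≈ -223.75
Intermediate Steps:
Q(k) = 1 - 5/k
-(Q(8) + 22)*10 = -((-5 + 8)/8 + 22)*10 = -((⅛)*3 + 22)*10 = -(3/8 + 22)*10 = -179*10/8 = -1*895/4 = -895/4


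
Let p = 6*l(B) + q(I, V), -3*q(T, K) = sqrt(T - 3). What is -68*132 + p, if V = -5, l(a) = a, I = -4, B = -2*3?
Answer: -9012 - I*sqrt(7)/3 ≈ -9012.0 - 0.88192*I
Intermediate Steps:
B = -6
q(T, K) = -sqrt(-3 + T)/3 (q(T, K) = -sqrt(T - 3)/3 = -sqrt(-3 + T)/3)
p = -36 - I*sqrt(7)/3 (p = 6*(-6) - sqrt(-3 - 4)/3 = -36 - I*sqrt(7)/3 ≈ -36.0 - 0.88192*I)
-68*132 + p = -68*132 + (-36 - I*sqrt(7)/3) = -8976 + (-36 - I*sqrt(7)/3) = -9012 - I*sqrt(7)/3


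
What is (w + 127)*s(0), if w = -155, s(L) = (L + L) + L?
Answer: 0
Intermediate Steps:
s(L) = 3*L (s(L) = 2*L + L = 3*L)
(w + 127)*s(0) = (-155 + 127)*(3*0) = -28*0 = 0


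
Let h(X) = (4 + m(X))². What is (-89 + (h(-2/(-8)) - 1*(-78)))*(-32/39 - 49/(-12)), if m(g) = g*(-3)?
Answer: -3563/2496 ≈ -1.4275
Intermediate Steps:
m(g) = -3*g
h(X) = (4 - 3*X)²
(-89 + (h(-2/(-8)) - 1*(-78)))*(-32/39 - 49/(-12)) = (-89 + ((-4 + 3*(-2/(-8)))² - 1*(-78)))*(-32/39 - 49/(-12)) = (-89 + ((-4 + 3*(-2*(-⅛)))² + 78))*(-32*1/39 - 49*(-1/12)) = (-89 + ((-4 + 3*(¼))² + 78))*(-32/39 + 49/12) = (-89 + ((-4 + ¾)² + 78))*(509/156) = (-89 + ((-13/4)² + 78))*(509/156) = (-89 + (169/16 + 78))*(509/156) = (-89 + 1417/16)*(509/156) = -7/16*509/156 = -3563/2496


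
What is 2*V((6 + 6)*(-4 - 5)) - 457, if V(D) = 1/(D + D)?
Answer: -49357/108 ≈ -457.01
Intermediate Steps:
V(D) = 1/(2*D)
2*V((6 + 6)*(-4 - 5)) - 457 = 2*(1/(2*(((6 + 6)*(-4 - 5))))) - 457 = 2*(1/(2*((12*(-9))))) - 457 = 2*((1/2)/(-108)) - 457 = 2*((1/2)*(-1/108)) - 457 = 2*(-1/216) - 457 = -1/108 - 457 = -49357/108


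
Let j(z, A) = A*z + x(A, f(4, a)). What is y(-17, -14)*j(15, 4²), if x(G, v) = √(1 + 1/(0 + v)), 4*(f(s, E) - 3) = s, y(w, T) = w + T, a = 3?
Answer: -7440 - 31*√5/2 ≈ -7474.7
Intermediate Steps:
y(w, T) = T + w
f(s, E) = 3 + s/4
x(G, v) = √(1 + 1/v)
j(z, A) = √5/2 + A*z (j(z, A) = A*z + √((1 + (3 + (¼)*4))/(3 + (¼)*4)) = A*z + √((1 + (3 + 1))/(3 + 1)) = A*z + √((1 + 4)/4) = A*z + √((¼)*5) = A*z + √(5/4) = A*z + √5/2 = √5/2 + A*z)
y(-17, -14)*j(15, 4²) = (-14 - 17)*(√5/2 + 4²*15) = -31*(√5/2 + 16*15) = -31*(√5/2 + 240) = -31*(240 + √5/2) = -7440 - 31*√5/2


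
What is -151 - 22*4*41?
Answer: -3759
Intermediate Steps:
-151 - 22*4*41 = -151 - 88*41 = -151 - 3608 = -3759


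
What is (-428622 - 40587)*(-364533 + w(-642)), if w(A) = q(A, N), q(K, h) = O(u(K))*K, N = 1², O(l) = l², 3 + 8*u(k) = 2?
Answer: 5473499876793/32 ≈ 1.7105e+11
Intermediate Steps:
u(k) = -⅛ (u(k) = -3/8 + (⅛)*2 = -3/8 + ¼ = -⅛)
N = 1
q(K, h) = K/64 (q(K, h) = (-⅛)²*K = K/64)
w(A) = A/64
(-428622 - 40587)*(-364533 + w(-642)) = (-428622 - 40587)*(-364533 + (1/64)*(-642)) = -469209*(-364533 - 321/32) = -469209*(-11665377/32) = 5473499876793/32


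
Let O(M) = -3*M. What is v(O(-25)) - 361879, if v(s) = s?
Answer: -361804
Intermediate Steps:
v(O(-25)) - 361879 = -3*(-25) - 361879 = 75 - 361879 = -361804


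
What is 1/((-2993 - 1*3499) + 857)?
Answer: -1/5635 ≈ -0.00017746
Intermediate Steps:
1/((-2993 - 1*3499) + 857) = 1/((-2993 - 3499) + 857) = 1/(-6492 + 857) = 1/(-5635) = -1/5635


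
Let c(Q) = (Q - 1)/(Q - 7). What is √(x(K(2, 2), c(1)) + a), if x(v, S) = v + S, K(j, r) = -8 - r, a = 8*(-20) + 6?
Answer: 2*I*√41 ≈ 12.806*I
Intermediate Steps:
a = -154 (a = -160 + 6 = -154)
c(Q) = (-1 + Q)/(-7 + Q)
x(v, S) = S + v
√(x(K(2, 2), c(1)) + a) = √(((-1 + 1)/(-7 + 1) + (-8 - 1*2)) - 154) = √((0/(-6) + (-8 - 2)) - 154) = √((-⅙*0 - 10) - 154) = √((0 - 10) - 154) = √(-10 - 154) = √(-164) = 2*I*√41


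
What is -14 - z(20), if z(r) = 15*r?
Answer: -314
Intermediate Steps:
-14 - z(20) = -14 - 15*20 = -14 - 1*300 = -14 - 300 = -314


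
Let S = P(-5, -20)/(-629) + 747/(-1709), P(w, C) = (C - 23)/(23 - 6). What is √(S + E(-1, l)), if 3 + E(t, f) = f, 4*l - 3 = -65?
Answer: I*√87511795600042/2149922 ≈ 4.3512*I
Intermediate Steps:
l = -31/2 (l = ¾ + (¼)*(-65) = ¾ - 65/4 = -31/2 ≈ -15.500)
E(t, f) = -3 + f
P(w, C) = -23/17 + C/17 (P(w, C) = (-23 + C)/17 = (-23 + C)*(1/17) = -23/17 + C/17)
S = -7914184/18274337 (S = (-23/17 + (1/17)*(-20))/(-629) + 747/(-1709) = (-23/17 - 20/17)*(-1/629) + 747*(-1/1709) = -43/17*(-1/629) - 747/1709 = 43/10693 - 747/1709 = -7914184/18274337 ≈ -0.43308)
√(S + E(-1, l)) = √(-7914184/18274337 + (-3 - 31/2)) = √(-7914184/18274337 - 37/2) = √(-691978837/36548674) = I*√87511795600042/2149922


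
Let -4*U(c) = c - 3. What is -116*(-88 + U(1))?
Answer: 10150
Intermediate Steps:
U(c) = ¾ - c/4 (U(c) = -(c - 3)/4 = -(-3 + c)/4 = ¾ - c/4)
-116*(-88 + U(1)) = -116*(-88 + (¾ - ¼*1)) = -116*(-88 + (¾ - ¼)) = -116*(-88 + ½) = -116*(-175/2) = 10150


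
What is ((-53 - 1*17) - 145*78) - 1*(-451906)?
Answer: 440526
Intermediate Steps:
((-53 - 1*17) - 145*78) - 1*(-451906) = ((-53 - 17) - 11310) + 451906 = (-70 - 11310) + 451906 = -11380 + 451906 = 440526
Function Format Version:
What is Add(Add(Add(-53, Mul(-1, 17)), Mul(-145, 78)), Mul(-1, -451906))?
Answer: 440526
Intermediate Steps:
Add(Add(Add(-53, Mul(-1, 17)), Mul(-145, 78)), Mul(-1, -451906)) = Add(Add(Add(-53, -17), -11310), 451906) = Add(Add(-70, -11310), 451906) = Add(-11380, 451906) = 440526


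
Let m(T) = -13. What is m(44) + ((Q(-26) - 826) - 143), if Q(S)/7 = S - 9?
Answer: -1227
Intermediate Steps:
Q(S) = -63 + 7*S (Q(S) = 7*(S - 9) = 7*(-9 + S) = -63 + 7*S)
m(44) + ((Q(-26) - 826) - 143) = -13 + (((-63 + 7*(-26)) - 826) - 143) = -13 + (((-63 - 182) - 826) - 143) = -13 + ((-245 - 826) - 143) = -13 + (-1071 - 143) = -13 - 1214 = -1227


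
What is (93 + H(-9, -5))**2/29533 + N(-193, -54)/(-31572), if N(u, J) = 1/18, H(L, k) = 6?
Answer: 5569839563/16783485768 ≈ 0.33186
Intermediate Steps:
N(u, J) = 1/18
(93 + H(-9, -5))**2/29533 + N(-193, -54)/(-31572) = (93 + 6)**2/29533 + (1/18)/(-31572) = 99**2*(1/29533) + (1/18)*(-1/31572) = 9801*(1/29533) - 1/568296 = 9801/29533 - 1/568296 = 5569839563/16783485768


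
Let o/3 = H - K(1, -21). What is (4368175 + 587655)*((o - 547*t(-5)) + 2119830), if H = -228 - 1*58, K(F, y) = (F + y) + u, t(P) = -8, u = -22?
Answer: 10523576153420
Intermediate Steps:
K(F, y) = -22 + F + y (K(F, y) = (F + y) - 22 = -22 + F + y)
H = -286 (H = -228 - 58 = -286)
o = -732 (o = 3*(-286 - (-22 + 1 - 21)) = 3*(-286 - 1*(-42)) = 3*(-286 + 42) = 3*(-244) = -732)
(4368175 + 587655)*((o - 547*t(-5)) + 2119830) = (4368175 + 587655)*((-732 - 547*(-8)) + 2119830) = 4955830*((-732 + 4376) + 2119830) = 4955830*(3644 + 2119830) = 4955830*2123474 = 10523576153420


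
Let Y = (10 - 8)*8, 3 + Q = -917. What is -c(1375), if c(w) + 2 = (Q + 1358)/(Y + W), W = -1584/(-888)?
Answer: -7445/329 ≈ -22.629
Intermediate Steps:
Q = -920 (Q = -3 - 917 = -920)
W = 66/37 (W = -1584*(-1/888) = 66/37 ≈ 1.7838)
Y = 16 (Y = 2*8 = 16)
c(w) = 7445/329 (c(w) = -2 + (-920 + 1358)/(16 + 66/37) = -2 + 438/(658/37) = -2 + 438*(37/658) = -2 + 8103/329 = 7445/329)
-c(1375) = -1*7445/329 = -7445/329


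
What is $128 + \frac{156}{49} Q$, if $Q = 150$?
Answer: $\frac{29672}{49} \approx 605.55$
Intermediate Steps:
$128 + \frac{156}{49} Q = 128 + \frac{156}{49} \cdot 150 = 128 + \frac{23400}{49} = \frac{29672}{49}$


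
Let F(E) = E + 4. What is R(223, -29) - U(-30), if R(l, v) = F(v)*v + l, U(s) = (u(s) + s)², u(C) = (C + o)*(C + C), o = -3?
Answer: -3801552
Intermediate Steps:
u(C) = 2*C*(-3 + C) (u(C) = (C - 3)*(C + C) = (-3 + C)*(2*C) = 2*C*(-3 + C))
F(E) = 4 + E
U(s) = (s + 2*s*(-3 + s))² (U(s) = (2*s*(-3 + s) + s)² = (s + 2*s*(-3 + s))²)
R(l, v) = l + v*(4 + v) (R(l, v) = (4 + v)*v + l = v*(4 + v) + l = l + v*(4 + v))
R(223, -29) - U(-30) = (223 - 29*(4 - 29)) - (-30)²*(-5 + 2*(-30))² = (223 - 29*(-25)) - 900*(-5 - 60)² = (223 + 725) - 900*(-65)² = 948 - 900*4225 = 948 - 1*3802500 = 948 - 3802500 = -3801552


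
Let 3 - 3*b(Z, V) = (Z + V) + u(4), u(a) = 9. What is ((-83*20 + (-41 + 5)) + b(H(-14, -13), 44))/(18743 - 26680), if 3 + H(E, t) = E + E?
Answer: 5107/23811 ≈ 0.21448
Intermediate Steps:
H(E, t) = -3 + 2*E (H(E, t) = -3 + (E + E) = -3 + 2*E)
b(Z, V) = -2 - V/3 - Z/3 (b(Z, V) = 1 - ((Z + V) + 9)/3 = 1 - ((V + Z) + 9)/3 = 1 - (9 + V + Z)/3 = 1 + (-3 - V/3 - Z/3) = -2 - V/3 - Z/3)
((-83*20 + (-41 + 5)) + b(H(-14, -13), 44))/(18743 - 26680) = ((-83*20 + (-41 + 5)) + (-2 - ⅓*44 - (-3 + 2*(-14))/3))/(18743 - 26680) = ((-1660 - 36) + (-2 - 44/3 - (-3 - 28)/3))/(-7937) = (-1696 + (-2 - 44/3 - ⅓*(-31)))*(-1/7937) = (-1696 + (-2 - 44/3 + 31/3))*(-1/7937) = (-1696 - 19/3)*(-1/7937) = -5107/3*(-1/7937) = 5107/23811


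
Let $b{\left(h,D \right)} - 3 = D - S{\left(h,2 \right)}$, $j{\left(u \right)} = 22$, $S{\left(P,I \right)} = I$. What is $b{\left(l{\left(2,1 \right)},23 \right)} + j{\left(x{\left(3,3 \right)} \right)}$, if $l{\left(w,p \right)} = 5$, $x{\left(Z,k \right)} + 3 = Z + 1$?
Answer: $46$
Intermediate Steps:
$x{\left(Z,k \right)} = -2 + Z$ ($x{\left(Z,k \right)} = -3 + \left(Z + 1\right) = -3 + \left(1 + Z\right) = -2 + Z$)
$b{\left(h,D \right)} = 1 + D$ ($b{\left(h,D \right)} = 3 + \left(D - 2\right) = 3 + \left(-2 + D\right) = 1 + D$)
$b{\left(l{\left(2,1 \right)},23 \right)} + j{\left(x{\left(3,3 \right)} \right)} = \left(1 + 23\right) + 22 = 24 + 22 = 46$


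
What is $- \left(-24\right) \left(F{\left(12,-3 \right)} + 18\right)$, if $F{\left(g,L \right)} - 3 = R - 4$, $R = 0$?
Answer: $408$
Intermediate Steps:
$F{\left(g,L \right)} = -1$ ($F{\left(g,L \right)} = 3 + \left(0 - 4\right) = 3 - 4 = -1$)
$- \left(-24\right) \left(F{\left(12,-3 \right)} + 18\right) = - \left(-24\right) \left(-1 + 18\right) = - \left(-24\right) 17 = \left(-1\right) \left(-408\right) = 408$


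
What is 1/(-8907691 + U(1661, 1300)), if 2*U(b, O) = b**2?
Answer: -2/15056461 ≈ -1.3283e-7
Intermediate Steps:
U(b, O) = b**2/2
1/(-8907691 + U(1661, 1300)) = 1/(-8907691 + (1/2)*1661**2) = 1/(-8907691 + (1/2)*2758921) = 1/(-8907691 + 2758921/2) = 1/(-15056461/2) = -2/15056461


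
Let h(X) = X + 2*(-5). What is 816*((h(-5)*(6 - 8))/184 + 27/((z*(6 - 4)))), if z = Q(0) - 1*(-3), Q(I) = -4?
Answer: -250308/23 ≈ -10883.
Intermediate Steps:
z = -1 (z = -4 - 1*(-3) = -4 + 3 = -1)
h(X) = -10 + X (h(X) = X - 10 = -10 + X)
816*((h(-5)*(6 - 8))/184 + 27/((z*(6 - 4)))) = 816*(((-10 - 5)*(6 - 8))/184 + 27/((-(6 - 4)))) = 816*(-15*(-2)*(1/184) + 27/((-1*2))) = 816*(30*(1/184) + 27/(-2)) = 816*(15/92 + 27*(-½)) = 816*(15/92 - 27/2) = 816*(-1227/92) = -250308/23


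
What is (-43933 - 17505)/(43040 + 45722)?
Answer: -30719/44381 ≈ -0.69217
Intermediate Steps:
(-43933 - 17505)/(43040 + 45722) = -61438/88762 = -61438*1/88762 = -30719/44381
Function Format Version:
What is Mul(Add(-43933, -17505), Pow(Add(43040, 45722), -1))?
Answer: Rational(-30719, 44381) ≈ -0.69217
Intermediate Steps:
Mul(Add(-43933, -17505), Pow(Add(43040, 45722), -1)) = Mul(-61438, Pow(88762, -1)) = Mul(-61438, Rational(1, 88762)) = Rational(-30719, 44381)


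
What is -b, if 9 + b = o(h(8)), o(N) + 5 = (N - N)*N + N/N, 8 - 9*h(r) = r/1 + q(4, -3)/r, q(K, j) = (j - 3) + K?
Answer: 13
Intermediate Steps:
q(K, j) = -3 + K + j (q(K, j) = (-3 + j) + K = -3 + K + j)
h(r) = 8/9 - r/9 + 2/(9*r) (h(r) = 8/9 - (r/1 + (-3 + 4 - 3)/r)/9 = 8/9 - (r*1 - 2/r)/9 = 8/9 - (r - 2/r)/9 = 8/9 + (-r/9 + 2/(9*r)) = 8/9 - r/9 + 2/(9*r))
o(N) = -4 (o(N) = -5 + ((N - N)*N + N/N) = -5 + (0*N + 1) = -5 + (0 + 1) = -5 + 1 = -4)
b = -13 (b = -9 - 4 = -13)
-b = -1*(-13) = 13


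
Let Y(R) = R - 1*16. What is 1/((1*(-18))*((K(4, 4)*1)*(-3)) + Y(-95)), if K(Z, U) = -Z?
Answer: -1/327 ≈ -0.0030581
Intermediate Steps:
Y(R) = -16 + R (Y(R) = R - 16 = -16 + R)
1/((1*(-18))*((K(4, 4)*1)*(-3)) + Y(-95)) = 1/((1*(-18))*((-1*4*1)*(-3)) + (-16 - 95)) = 1/(-18*(-4*1)*(-3) - 111) = 1/(-(-72)*(-3) - 111) = 1/(-18*12 - 111) = 1/(-216 - 111) = 1/(-327) = -1/327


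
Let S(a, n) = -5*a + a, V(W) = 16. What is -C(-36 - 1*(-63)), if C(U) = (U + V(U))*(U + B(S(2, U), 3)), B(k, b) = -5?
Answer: -946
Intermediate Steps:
S(a, n) = -4*a
C(U) = (-5 + U)*(16 + U) (C(U) = (U + 16)*(U - 5) = (16 + U)*(-5 + U) = (-5 + U)*(16 + U))
-C(-36 - 1*(-63)) = -(-80 + (-36 - 1*(-63))**2 + 11*(-36 - 1*(-63))) = -(-80 + (-36 + 63)**2 + 11*(-36 + 63)) = -(-80 + 27**2 + 11*27) = -(-80 + 729 + 297) = -1*946 = -946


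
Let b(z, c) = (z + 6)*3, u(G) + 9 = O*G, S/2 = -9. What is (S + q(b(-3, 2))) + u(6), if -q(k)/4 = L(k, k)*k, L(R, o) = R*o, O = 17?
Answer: -2841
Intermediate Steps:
S = -18 (S = 2*(-9) = -18)
u(G) = -9 + 17*G
b(z, c) = 18 + 3*z (b(z, c) = (6 + z)*3 = 18 + 3*z)
q(k) = -4*k³ (q(k) = -4*k*k*k = -4*k²*k = -4*k³)
(S + q(b(-3, 2))) + u(6) = (-18 - 4*(18 + 3*(-3))³) + (-9 + 17*6) = (-18 - 4*(18 - 9)³) + (-9 + 102) = (-18 - 4*9³) + 93 = (-18 - 4*729) + 93 = (-18 - 2916) + 93 = -2934 + 93 = -2841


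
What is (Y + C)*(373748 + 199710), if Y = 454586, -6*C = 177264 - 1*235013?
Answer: 798616248185/3 ≈ 2.6621e+11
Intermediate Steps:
C = 57749/6 (C = -(177264 - 1*235013)/6 = -(177264 - 235013)/6 = -⅙*(-57749) = 57749/6 ≈ 9624.8)
(Y + C)*(373748 + 199710) = (454586 + 57749/6)*(373748 + 199710) = (2785265/6)*573458 = 798616248185/3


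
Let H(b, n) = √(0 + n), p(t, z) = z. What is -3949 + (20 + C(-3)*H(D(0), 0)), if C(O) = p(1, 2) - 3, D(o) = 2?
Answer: -3929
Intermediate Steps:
C(O) = -1 (C(O) = 2 - 3 = -1)
H(b, n) = √n
-3949 + (20 + C(-3)*H(D(0), 0)) = -3949 + (20 - √0) = -3949 + (20 - 1*0) = -3949 + (20 + 0) = -3949 + 20 = -3929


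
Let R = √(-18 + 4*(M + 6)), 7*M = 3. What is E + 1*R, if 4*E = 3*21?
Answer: 63/4 + 3*√42/7 ≈ 18.527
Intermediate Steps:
M = 3/7 (M = (⅐)*3 = 3/7 ≈ 0.42857)
E = 63/4 (E = (3*21)/4 = (¼)*63 = 63/4 ≈ 15.750)
R = 3*√42/7 (R = √(-18 + 4*(3/7 + 6)) = √(-18 + 4*(45/7)) = √(-18 + 180/7) = √(54/7) = 3*√42/7 ≈ 2.7775)
E + 1*R = 63/4 + 1*(3*√42/7) = 63/4 + 3*√42/7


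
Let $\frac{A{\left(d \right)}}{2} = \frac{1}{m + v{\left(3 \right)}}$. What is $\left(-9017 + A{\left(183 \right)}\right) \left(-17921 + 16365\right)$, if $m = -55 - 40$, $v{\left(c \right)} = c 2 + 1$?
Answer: $\frac{154335361}{11} \approx 1.403 \cdot 10^{7}$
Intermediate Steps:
$v{\left(c \right)} = 1 + 2 c$ ($v{\left(c \right)} = 2 c + 1 = 1 + 2 c$)
$m = -95$
$A{\left(d \right)} = - \frac{1}{44}$ ($A{\left(d \right)} = \frac{2}{-95 + \left(1 + 2 \cdot 3\right)} = \frac{2}{-95 + \left(1 + 6\right)} = \frac{2}{-95 + 7} = \frac{2}{-88} = 2 \left(- \frac{1}{88}\right) = - \frac{1}{44}$)
$\left(-9017 + A{\left(183 \right)}\right) \left(-17921 + 16365\right) = \left(-9017 - \frac{1}{44}\right) \left(-17921 + 16365\right) = \left(- \frac{396749}{44}\right) \left(-1556\right) = \frac{154335361}{11}$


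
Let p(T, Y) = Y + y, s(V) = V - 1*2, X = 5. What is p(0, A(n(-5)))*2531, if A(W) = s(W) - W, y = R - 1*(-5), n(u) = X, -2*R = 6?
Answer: 0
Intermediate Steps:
R = -3 (R = -½*6 = -3)
n(u) = 5
y = 2 (y = -3 - 1*(-5) = -3 + 5 = 2)
s(V) = -2 + V (s(V) = V - 2 = -2 + V)
A(W) = -2 (A(W) = (-2 + W) - W = -2)
p(T, Y) = 2 + Y (p(T, Y) = Y + 2 = 2 + Y)
p(0, A(n(-5)))*2531 = (2 - 2)*2531 = 0*2531 = 0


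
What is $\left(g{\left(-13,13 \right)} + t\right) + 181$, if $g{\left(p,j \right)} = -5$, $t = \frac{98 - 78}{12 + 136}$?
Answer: $\frac{6517}{37} \approx 176.14$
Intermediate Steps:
$t = \frac{5}{37}$ ($t = \frac{20}{148} = 20 \cdot \frac{1}{148} = \frac{5}{37} \approx 0.13514$)
$\left(g{\left(-13,13 \right)} + t\right) + 181 = \left(-5 + \frac{5}{37}\right) + 181 = - \frac{180}{37} + 181 = \frac{6517}{37}$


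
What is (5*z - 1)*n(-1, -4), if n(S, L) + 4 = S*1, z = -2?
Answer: 55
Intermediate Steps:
n(S, L) = -4 + S (n(S, L) = -4 + S*1 = -4 + S)
(5*z - 1)*n(-1, -4) = (5*(-2) - 1)*(-4 - 1) = (-10 - 1)*(-5) = -11*(-5) = 55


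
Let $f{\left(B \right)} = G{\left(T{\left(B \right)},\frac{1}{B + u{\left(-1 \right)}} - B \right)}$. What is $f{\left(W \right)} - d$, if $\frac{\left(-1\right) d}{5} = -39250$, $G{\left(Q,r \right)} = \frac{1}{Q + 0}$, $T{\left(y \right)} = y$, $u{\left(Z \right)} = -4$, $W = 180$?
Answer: $- \frac{35324999}{180} \approx -1.9625 \cdot 10^{5}$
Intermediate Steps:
$G{\left(Q,r \right)} = \frac{1}{Q}$
$d = 196250$ ($d = \left(-5\right) \left(-39250\right) = 196250$)
$f{\left(B \right)} = \frac{1}{B}$
$f{\left(W \right)} - d = \frac{1}{180} - 196250 = - \frac{35324999}{180}$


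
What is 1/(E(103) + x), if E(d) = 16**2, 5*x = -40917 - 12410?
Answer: -5/52047 ≈ -9.6067e-5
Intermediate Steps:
x = -53327/5 (x = (-40917 - 12410)/5 = (1/5)*(-53327) = -53327/5 ≈ -10665.)
E(d) = 256
1/(E(103) + x) = 1/(256 - 53327/5) = 1/(-52047/5) = -5/52047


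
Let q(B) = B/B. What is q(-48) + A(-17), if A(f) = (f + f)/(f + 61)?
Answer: 5/22 ≈ 0.22727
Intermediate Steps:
A(f) = 2*f/(61 + f) (A(f) = (2*f)/(61 + f) = 2*f/(61 + f))
q(B) = 1
q(-48) + A(-17) = 1 + 2*(-17)/(61 - 17) = 1 + 2*(-17)/44 = 1 + 2*(-17)*(1/44) = 1 - 17/22 = 5/22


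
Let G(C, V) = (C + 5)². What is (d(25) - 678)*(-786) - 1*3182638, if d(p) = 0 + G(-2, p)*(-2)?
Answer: -2635582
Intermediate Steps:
G(C, V) = (5 + C)²
d(p) = -18 (d(p) = 0 + (5 - 2)²*(-2) = 0 + 3²*(-2) = 0 + 9*(-2) = 0 - 18 = -18)
(d(25) - 678)*(-786) - 1*3182638 = (-18 - 678)*(-786) - 1*3182638 = -696*(-786) - 3182638 = 547056 - 3182638 = -2635582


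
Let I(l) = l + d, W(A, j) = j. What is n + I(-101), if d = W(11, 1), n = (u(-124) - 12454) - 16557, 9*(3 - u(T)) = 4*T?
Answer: -261476/9 ≈ -29053.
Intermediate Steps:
u(T) = 3 - 4*T/9
n = -260576/9 (n = ((3 - 4/9*(-124)) - 12454) - 16557 = ((3 + 496/9) - 12454) - 16557 = (523/9 - 12454) - 16557 = -111563/9 - 16557 = -260576/9 ≈ -28953.)
d = 1
I(l) = 1 + l (I(l) = l + 1 = 1 + l)
n + I(-101) = -260576/9 + (1 - 101) = -260576/9 - 100 = -261476/9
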